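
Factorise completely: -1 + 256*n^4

(4*n + 1)*(4*n - 1)*(16*n^2 + 1)

(4*n)⁴ − (1)⁴ = ((4*n)² − (1)²)((4*n)² + (1)²); the first factor splits again, the second (16*n^2 + 1) is irreducible.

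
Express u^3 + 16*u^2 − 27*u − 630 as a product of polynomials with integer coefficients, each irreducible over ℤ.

(u + 15)*(u + 7)*(u − 6)

Testing divisors of the constant over divisors of the leading coefficient, u = −7 is a root, so (u + 7) is a factor; dividing leaves u^2 + 9*u − 90.
The remaining quadratic factors as (u + 15)(u − 6).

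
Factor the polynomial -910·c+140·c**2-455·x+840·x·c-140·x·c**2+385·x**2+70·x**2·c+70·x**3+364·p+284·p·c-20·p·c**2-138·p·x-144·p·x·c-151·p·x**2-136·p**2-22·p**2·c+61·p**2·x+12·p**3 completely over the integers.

Group: 3·p·(4·p**2+23·p·x-10·p·c-28·p-35·x**2-70·x·c+35·x+70·c) + (-2·x+2·c-13)·(4·p**2+23·p·x-10·p·c-28·p-35·x**2-70·x·c+35·x+70·c); both groups contain (4·p**2+23·p·x-10·p·c-28·p-35·x**2-70·x·c+35·x+70·c), so (3·p-2·x+2·c-13) is a factor with cofactor 4·p**2+23·p·x-10·p·c-28·p-35·x**2-70·x·c+35·x+70·c.
The cofactor groups again: 4·p**2+23·p·x-10·p·c-28·p-35·x**2-70·x·c+35·x+70·c = 4·p·(p+7·x-7) + (-5·x-10·c)·(p+7·x-7); both groups contain (p+7·x-7), giving (4·p-5·x-10·c)·(p+7·x-7).

(4·p-5·x-10·c)·(3·p-2·x+2·c-13)·(p+7·x-7)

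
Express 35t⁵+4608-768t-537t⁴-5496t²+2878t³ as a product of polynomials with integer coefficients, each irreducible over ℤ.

Among the possible rational roots, t = 8/7 is a root, so (7t-8) divides it; the quotient is 5t⁴-71t³+330t²-408t-576.
Continuing, t = -4/5 is a root, giving the factor (5t+4) and quotient t³-15t²+78t-144.
Next, t = 6 is a root, giving the factor (t-6) and quotient t²-9t+24.
The quadratic t²-9t+24 has discriminant -15 < 0 and is irreducible over ℤ.

(5t+4)(7t-8)(t-6)(t²-9t+24)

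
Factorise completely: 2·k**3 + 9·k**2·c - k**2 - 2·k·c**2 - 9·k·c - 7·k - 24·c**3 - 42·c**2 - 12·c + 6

(2·k - 3·c - 3)·(k + 2·c + 2)·(k + 4·c - 1)

Group: 2·k·(k**2 + 6·k·c + k + 8·c**2 + 6·c - 2) + (-3·c - 3)·(k**2 + 6·k·c + k + 8·c**2 + 6·c - 2); both groups contain (k**2 + 6·k·c + k + 8·c**2 + 6·c - 2), so (2·k - 3·c - 3) is a factor with cofactor k**2 + 6·k·c + k + 8·c**2 + 6·c - 2.
The cofactor groups again: k**2 + 6·k·c + k + 8·c**2 + 6·c - 2 = k·(k + 4·c - 1) + (2·c + 2)·(k + 4·c - 1); both groups contain (k + 4·c - 1), giving (k + 2·c + 2)·(k + 4·c - 1).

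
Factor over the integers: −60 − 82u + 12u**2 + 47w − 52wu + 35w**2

Group: 5w(7w − 2u + 15) + (−6u − 4)(7w − 2u + 15); both groups contain (7w − 2u + 15).

(7w − 2u + 15)(5w − 6u − 4)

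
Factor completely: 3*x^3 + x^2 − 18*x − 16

(3*x − 8)*(x + 1)*(x + 2)

Trying the rational-root candidates, x = 8/3 is a root, so (3*x − 8) divides it; the quotient is x^2 + 3*x + 2.
The remaining quadratic factors as (x + 1)(x + 2).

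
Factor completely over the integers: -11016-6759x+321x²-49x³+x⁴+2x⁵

(2x+3)(x+9)(x-8)(x²-2x+51)

Testing divisors of the constant over divisors of the leading coefficient, x = 8 is a root, so (x-8) divides it; the quotient is 2x⁴+17x³+87x²+1017x+1377.
Continuing, x = -3/2 is a root, giving the factor (2x+3) and quotient x³+7x²+33x+459.
Then x = -9 is a root, so (x+9) divides it; the quotient is x²-2x+51.
The quadratic x²-2x+51 has discriminant -200 < 0 and is irreducible over ℤ.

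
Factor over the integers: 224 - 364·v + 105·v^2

7·(3·v - 8)·(5·v - 4)

Pull out the common factor 7, then factor the remaining trinomial.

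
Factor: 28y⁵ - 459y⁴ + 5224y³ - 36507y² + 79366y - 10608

(4y - 13)(7y - 1)(y - 8)(y² - 5y + 102)

By the rational root theorem, y = 8 is a root, so (y - 8) is a factor; dividing leaves 28y⁴ - 235y³ + 3344y² - 9755y + 1326.
Then y = 1/7 is a root, so (7y - 1) divides it; the quotient is 4y³ - 33y² + 473y - 1326.
Continuing, y = 13/4 is a root, so (4y - 13) divides it; the quotient is y² - 5y + 102.
The quadratic y² - 5y + 102 has discriminant -383 < 0 and is irreducible over ℤ.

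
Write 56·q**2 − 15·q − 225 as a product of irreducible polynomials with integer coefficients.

(7·q − 15)·(8·q + 15)

Need a pair with product 56·(−225) = −12600 and sum −15: that's −120 and 105.
Split the middle term: 56·q**2 − 120·q + 105·q − 225 = 8·q·(7·q − 15) + 15·(7·q − 15).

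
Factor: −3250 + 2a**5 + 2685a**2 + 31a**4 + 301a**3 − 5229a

Testing divisors of the constant over divisors of the leading coefficient, a = −13 is a root, so (a + 13) is a factor; dividing leaves 2a**4 + 5a**3 + 236a**2 − 383a − 250.
Then a = −1/2 is a root, so (2a + 1) divides it; the quotient is a**3 + 2a**2 + 117a − 250.
Continuing, a = 2 is a root, so (a − 2) is a factor; dividing leaves a**2 + 4a + 125.
The quadratic a**2 + 4a + 125 has discriminant −484 < 0 and is irreducible over ℤ.

(2a + 1)(a + 13)(a − 2)(a**2 + 4a + 125)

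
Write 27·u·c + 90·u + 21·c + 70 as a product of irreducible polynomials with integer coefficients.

(3·c + 10)·(9·u + 7)

Group as (27·u·c + 90·u) + (21·c + 70) = 9·u·(3·c + 10) + 7·(3·c + 10).
Both groups share the factor (3·c + 10).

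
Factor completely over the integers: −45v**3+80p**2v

Pull out the common factor 5v; 16p**2−9v**2 is a difference of squares.

5v(4p+3v)(4p−3v)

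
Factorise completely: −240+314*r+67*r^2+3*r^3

Testing divisors of the constant over divisors of the leading coefficient, r = −15 is a root, giving the factor (r+15) and quotient 3*r^2+22*r−16.
The remaining quadratic factors as (r+8)(3*r−2).

(3*r−2)*(r+15)*(r+8)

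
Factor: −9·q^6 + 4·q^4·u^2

Pull out the common factor q^4, leaving −9·q^2 + 4·u^2.
Recognize a difference of squares with the parts 2·u and 3·q.

−q^4·(3·q + 2·u)·(3·q − 2·u)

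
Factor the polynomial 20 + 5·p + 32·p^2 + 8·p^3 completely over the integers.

Group as (8·p^3 + 5·p) + (32·p^2 + 20) = p·(8·p^2 + 5) + 4·(8·p^2 + 5).
Both groups share the factor (8·p^2 + 5).

(p + 4)·(8·p^2 + 5)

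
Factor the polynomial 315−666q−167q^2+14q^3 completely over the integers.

By the rational root theorem, q = 3/7 is a root, giving the factor (7q−3) and quotient 2q^2−23q−105.
The remaining quadratic factors as (2q+7)(q−15).

(2q+7)(7q−3)(q−15)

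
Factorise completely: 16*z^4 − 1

Write as (4*z^2)² − (1)², then factor 4*z^2 − 1 once more.

(2*z + 1)*(2*z − 1)*(4*z^2 + 1)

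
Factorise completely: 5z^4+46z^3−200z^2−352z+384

Trying the rational-root candidates, z = −2 is a root, so (z+2) divides it; the quotient is 5z^3+36z^2−272z+192.
Continuing, z = −12 is a root, giving the factor (z+12) and quotient 5z^2−24z+16.
The remaining quadratic factors as (5z−4)(z−4).

(5z−4)(z+12)(z+2)(z−4)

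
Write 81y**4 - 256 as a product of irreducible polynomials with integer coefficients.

(3y + 4)(3y - 4)(9y**2 + 16)

Difference of squares twice: with A = 3y and B = 4, A⁴ − B⁴ = (A² − B²)(A² + B²), and A² − B² factors again.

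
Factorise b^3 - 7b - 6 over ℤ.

By the rational root theorem, b = 3 is a root, giving the factor (b - 3) and quotient b^2 + 3b + 2.
The remaining quadratic factors as (b + 1)(b + 2).

(b + 1)(b + 2)(b - 3)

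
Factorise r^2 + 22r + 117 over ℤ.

(r + 13)(r + 9)

Two integers with product 117 and sum 22 are 9 and 13.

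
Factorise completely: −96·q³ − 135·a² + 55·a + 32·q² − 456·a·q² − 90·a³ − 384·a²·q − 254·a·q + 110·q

Group: 15·a·(−6·a² − 24·a·q − 11·a − 24·q² − 22·q) + (4·q − 5)·(−6·a² − 24·a·q − 11·a − 24·q² − 22·q); both groups contain (−6·a² − 24·a·q − 11·a − 24·q² − 22·q), so (15·a + 4·q − 5) is a factor with cofactor −6·a² − 24·a·q − 11·a − 24·q² − 22·q.
The cofactor groups again: −6·a² − 24·a·q − 11·a − 24·q² − 22·q = −6·a·(a + 2·q) + (−12·q − 11)·(a + 2·q); both groups contain (a + 2·q), giving −(6·a + 12·q + 11)·(a + 2·q).

−(15·a + 4·q − 5)·(6·a + 12·q + 11)·(a + 2·q)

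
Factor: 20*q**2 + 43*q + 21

Need a pair with product 20·21 = 420 and sum 43: that's 28 and 15.
Split the middle term: 20*q**2 + 28*q + 15*q + 21 = 4*q*(5*q + 7) + 3*(5*q + 7).

(4*q + 3)*(5*q + 7)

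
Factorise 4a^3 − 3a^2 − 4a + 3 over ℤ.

(4a − 3)(a + 1)(a − 1)

Trying the rational-root candidates, a = 3/4 is a root, so (4a − 3) divides it; the quotient is a^2 − 1.
The remaining quadratic factors as (a + 1)(a − 1).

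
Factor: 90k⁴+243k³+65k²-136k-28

(3k-2)(5k+1)(6k+7)(k+2)

Among the possible rational roots, k = 2/3 is a root, giving the factor (3k-2) and quotient 30k³+101k²+89k+14.
Then k = -2 is a root, giving the factor (k+2) and quotient 30k²+41k+7.
The remaining quadratic factors as (6k+7)(5k+1).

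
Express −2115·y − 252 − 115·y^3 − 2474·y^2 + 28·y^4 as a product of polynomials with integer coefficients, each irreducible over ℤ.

(4·y + 3)·(7·y + 1)·(y + 7)·(y − 12)

Trying the rational-root candidates, y = 12 is a root, giving the factor (y − 12) and quotient 28·y^3 + 221·y^2 + 178·y + 21.
Continuing, y = −7 is a root, so (y + 7) is a factor; dividing leaves 28·y^2 + 25·y + 3.
The remaining quadratic factors as (4·y + 3)(7·y + 1).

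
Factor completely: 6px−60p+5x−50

(6p+5)(x−10)

Group as (6px−60p) + (5x−50) = 6p(x−10) + 5(x−10).
Both groups share the factor (x−10).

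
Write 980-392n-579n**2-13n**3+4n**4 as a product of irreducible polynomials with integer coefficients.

(4n+7)(n+10)(n-1)(n-14)

Among the possible rational roots, n = -7/4 is a root, giving the factor (4n+7) and quotient n**3-5n**2-136n+140.
Then n = 14 is a root, so (n-14) is a factor; dividing leaves n**2+9n-10.
The remaining quadratic factors as (n+10)(n-1).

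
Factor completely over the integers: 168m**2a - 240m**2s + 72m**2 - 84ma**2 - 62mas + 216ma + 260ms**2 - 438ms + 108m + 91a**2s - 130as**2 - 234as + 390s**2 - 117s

Group: 7a(24m**2 - 12ma - 26ms + 36m + 13as - 39s) + (-10s + 3)(24m**2 - 12ma - 26ms + 36m + 13as - 39s); both groups contain (24m**2 - 12ma - 26ms + 36m + 13as - 39s), so (7a - 10s + 3) is a factor with cofactor 24m**2 - 12ma - 26ms + 36m + 13as - 39s.
The cofactor groups again: 24m**2 - 12ma - 26ms + 36m + 13as - 39s = 12m(2m - a + 3) - 13s(2m - a + 3); both groups contain (2m - a + 3), giving (12m - 13s)(2m - a + 3).

(2m - a + 3)(12m - 13s)(7a - 10s + 3)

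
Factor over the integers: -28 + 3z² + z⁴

Substitute u = z² to get a quadratic in u, then factor.
z² - 4 is a difference of squares.
z² + 7 is irreducible over ℤ (always positive, so no real roots).

(z + 2)(z - 2)(z² + 7)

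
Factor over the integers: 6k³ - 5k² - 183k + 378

Among the possible rational roots, k = -6 is a root, giving the factor (k + 6) and quotient 6k² - 41k + 63.
The remaining quadratic factors as (2k - 9)(3k - 7).

(2k - 9)(3k - 7)(k + 6)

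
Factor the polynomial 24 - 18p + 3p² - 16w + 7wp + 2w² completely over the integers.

Group: 2w(w + 3p - 6) + (p - 4)(w + 3p - 6); both groups contain (w + 3p - 6).

(w + 3p - 6)(2w + p - 4)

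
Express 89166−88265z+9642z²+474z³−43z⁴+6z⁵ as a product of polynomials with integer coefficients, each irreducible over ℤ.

Among the possible rational roots, z = 7/6 is a root, giving the factor (6z−7) and quotient z⁴−6z³+72z²+1691z−12738.
Next, z = 6 is a root, so (z−6) is a factor; dividing leaves z³+72z+2123.
Continuing, z = −11 is a root, so (z+11) divides it; the quotient is z²−11z+193.
The quadratic z²−11z+193 has discriminant −651 < 0 and is irreducible over ℤ.

(6z−7)(z+11)(z−6)(z²−11z+193)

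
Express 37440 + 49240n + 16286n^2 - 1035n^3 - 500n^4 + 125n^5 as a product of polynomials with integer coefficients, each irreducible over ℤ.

(5n + 13)(5n + 8)(5n + 9)(n^2 - 10n + 40)

Among the possible rational roots, n = -9/5 is a root, so (5n + 9) is a factor; dividing leaves 25n^4 - 145n^3 + 54n^2 + 3160n + 4160.
Continuing, n = -13/5 is a root, so (5n + 13) divides it; the quotient is 5n^3 - 42n^2 + 120n + 320.
Then n = -8/5 is a root, so (5n + 8) is a factor; dividing leaves n^2 - 10n + 40.
The quadratic n^2 - 10n + 40 has discriminant -60 < 0 and is irreducible over ℤ.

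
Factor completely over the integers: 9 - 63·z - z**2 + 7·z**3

(7·z - 1)·(z + 3)·(z - 3)

By the rational root theorem, z = 3 is a root, giving the factor (z - 3) and quotient 7·z**2 + 20·z - 3.
The remaining quadratic factors as (z + 3)(7·z - 1).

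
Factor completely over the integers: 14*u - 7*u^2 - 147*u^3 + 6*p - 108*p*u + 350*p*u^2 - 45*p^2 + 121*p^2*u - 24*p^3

-(3*p + 7*u)*(8*p - 3*u - 1)*(p - 7*u + 2)

Group: 3*p*(-8*p^2 + 59*p*u - 15*p - 21*u^2 - u + 2) + 7*u*(-8*p^2 + 59*p*u - 15*p - 21*u^2 - u + 2); both groups contain (-8*p^2 + 59*p*u - 15*p - 21*u^2 - u + 2), so (3*p + 7*u) is a factor with cofactor -8*p^2 + 59*p*u - 15*p - 21*u^2 - u + 2.
The cofactor groups again: -8*p^2 + 59*p*u - 15*p - 21*u^2 - u + 2 = -8*p*(p - 7*u + 2) + (3*u + 1)*(p - 7*u + 2); both groups contain (p - 7*u + 2), giving -(8*p - 3*u - 1)*(p - 7*u + 2).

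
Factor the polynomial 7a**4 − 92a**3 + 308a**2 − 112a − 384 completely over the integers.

Trying the rational-root candidates, a = 4 is a root, so (a − 4) divides it; the quotient is 7a**3 − 64a**2 + 52a + 96.
Then a = 2 is a root, so (a − 2) divides it; the quotient is 7a**2 − 50a − 48.
The remaining quadratic factors as (a − 8)(7a + 6).

(7a + 6)(a − 2)(a − 4)(a − 8)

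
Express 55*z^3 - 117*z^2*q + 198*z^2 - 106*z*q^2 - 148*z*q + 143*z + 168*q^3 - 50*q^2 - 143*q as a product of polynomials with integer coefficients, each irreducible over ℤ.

(5*z - 12*q + 13)*(z - q)*(11*z + 14*q + 11)

Group: 5*z*(11*z^2 + 3*z*q + 11*z - 14*q^2 - 11*q) + (-12*q + 13)*(11*z^2 + 3*z*q + 11*z - 14*q^2 - 11*q); both groups contain (11*z^2 + 3*z*q + 11*z - 14*q^2 - 11*q), so (5*z - 12*q + 13) is a factor with cofactor 11*z^2 + 3*z*q + 11*z - 14*q^2 - 11*q.
The cofactor groups again: 11*z^2 + 3*z*q + 11*z - 14*q^2 - 11*q = 11*z*(z - q) + (14*q + 11)*(z - q); both groups contain (z - q), giving (11*z + 14*q + 11)*(z - q).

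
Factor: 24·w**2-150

6·(2·w+5)·(2·w-5)

Every term has a factor of 6. Then 4·w**2-25 = (2·w)² − (5)².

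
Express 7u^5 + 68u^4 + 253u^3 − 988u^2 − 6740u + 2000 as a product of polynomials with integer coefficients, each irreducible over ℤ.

(7u − 2)(u + 5)(u − 4)(u^2 + 9u + 50)

Among the possible rational roots, u = −5 is a root, so (u + 5) divides it; the quotient is 7u^4 + 33u^3 + 88u^2 − 1428u + 400.
Continuing, u = 2/7 is a root, so (7u − 2) divides it; the quotient is u^3 + 5u^2 + 14u − 200.
Next, u = 4 is a root, so (u − 4) is a factor; dividing leaves u^2 + 9u + 50.
The quadratic u^2 + 9u + 50 has discriminant −119 < 0 and is irreducible over ℤ.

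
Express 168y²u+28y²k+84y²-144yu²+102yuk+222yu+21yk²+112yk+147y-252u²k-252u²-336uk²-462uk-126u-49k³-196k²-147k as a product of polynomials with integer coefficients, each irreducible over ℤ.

Group: 7y(24yu+4yk+12y+42uk+42u+7k²+28k+21) + (-6u-7k)(24yu+4yk+12y+42uk+42u+7k²+28k+21); both groups contain (24yu+4yk+12y+42uk+42u+7k²+28k+21), so (7y-6u-7k) is a factor with cofactor 24yu+4yk+12y+42uk+42u+7k²+28k+21.
The cofactor groups again: 24yu+4yk+12y+42uk+42u+7k²+28k+21 = 4y(6u+k+3) + (7k+7)(6u+k+3); both groups contain (6u+k+3), giving (4y+7k+7)(6u+k+3).

(7y-6u-7k)(4y+7k+7)(6u+k+3)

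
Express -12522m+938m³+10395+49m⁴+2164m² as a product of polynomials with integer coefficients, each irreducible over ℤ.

By the rational root theorem, m = 11/7 is a root, so (7m-11) divides it; the quotient is 7m³+145m²+537m-945.
Then m = -15 is a root, so (m+15) is a factor; dividing leaves 7m²+40m-63.
The remaining quadratic factors as (m+7)(7m-9).

(7m-11)(7m-9)(m+15)(m+7)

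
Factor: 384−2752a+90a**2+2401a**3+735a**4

(3a+8)(5a+8)(7a−1)(7a−6)

Trying the rational-root candidates, a = −8/3 is a root, so (3a+8) is a factor; dividing leaves 245a**3+147a**2−362a+48.
Continuing, a = 6/7 is a root, so (7a−6) is a factor; dividing leaves 35a**2+51a−8.
The remaining quadratic factors as (7a−1)(5a+8).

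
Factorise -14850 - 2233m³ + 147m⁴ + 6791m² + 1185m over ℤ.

Trying the rational-root candidates, m = -9/7 is a root, so (7m + 9) is a factor; dividing leaves 21m³ - 346m² + 1415m - 1650.
Then m = 11 is a root, so (m - 11) divides it; the quotient is 21m² - 115m + 150.
The remaining quadratic factors as (3m - 10)(7m - 15).

(3m - 10)(7m + 9)(7m - 15)(m - 11)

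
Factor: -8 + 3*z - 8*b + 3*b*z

Group as (3*b*z - 8*b) + (3*z - 8) = b*(3*z - 8) + (3*z - 8).
Both groups share the factor (3*z - 8).

(3*z - 8)*(b + 1)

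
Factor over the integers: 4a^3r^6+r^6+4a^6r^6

r^6(2a^3+1)^2

Factor out r^6 first: what remains is 4a^6+4a^3+1.
Recognize a perfect-square trinomial with the parts 2a^3 and 1.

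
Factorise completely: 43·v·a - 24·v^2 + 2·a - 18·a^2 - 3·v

-(3·v - 2·a)·(8·v - 9·a + 1)

Group: -3·v·(8·v - 9·a + 1) + 2·a·(8·v - 9·a + 1); both groups contain (8·v - 9·a + 1).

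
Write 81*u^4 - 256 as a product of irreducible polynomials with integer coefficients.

Difference of squares twice: with A = 3*u and B = 4, A⁴ − B⁴ = (A² − B²)(A² + B²), and A² − B² factors again.

(3*u + 4)*(3*u - 4)*(9*u^2 + 16)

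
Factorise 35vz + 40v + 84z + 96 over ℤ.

Group as (35vz + 40v) + (84z + 96) = 5v(7z + 8) + 12(7z + 8).
Both groups share the factor (7z + 8).

(5v + 12)(7z + 8)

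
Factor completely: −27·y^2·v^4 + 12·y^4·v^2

3·v^2·y^2·(2·y − 3·v)·(2·y + 3·v)

Every term has a factor of 3·y^2·v^2. Then 4·y^2 − 9·v^2 = (2·y)² − (3·v)².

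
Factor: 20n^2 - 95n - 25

Pull out the common factor 5, then factor the remaining trinomial.

5(4n + 1)(n - 5)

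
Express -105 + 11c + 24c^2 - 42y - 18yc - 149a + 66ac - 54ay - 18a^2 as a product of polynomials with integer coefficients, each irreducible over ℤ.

Group: -2a(9a + 3c + 7) + (-6y + 8c - 15)(9a + 3c + 7); both groups contain (9a + 3c + 7).

-(2a + 6y - 8c + 15)(9a + 3c + 7)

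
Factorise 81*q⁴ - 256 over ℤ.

Write as (9*q²)² − (16)², then factor 9*q² - 16 once more.

(3*q + 4)*(3*q - 4)*(9*q² + 16)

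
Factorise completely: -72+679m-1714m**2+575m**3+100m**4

Testing divisors of the constant over divisors of the leading coefficient, m = 9/5 is a root, so (5m-9) is a factor; dividing leaves 20m**3+151m**2-71m+8.
Next, m = -8 is a root, so (m+8) is a factor; dividing leaves 20m**2-9m+1.
The remaining quadratic factors as (5m-1)(4m-1).

(4m-1)(5m-1)(5m-9)(m+8)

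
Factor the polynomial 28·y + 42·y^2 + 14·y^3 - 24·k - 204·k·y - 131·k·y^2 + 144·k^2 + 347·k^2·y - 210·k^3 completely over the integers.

-(5·k - y - 2)·(6·k - 7·y)·(7·k - 2·y - 2)

Group: 6·k·(-35·k^2 + 17·k·y + 24·k - 2·y^2 - 6·y - 4) - 7·y·(-35·k^2 + 17·k·y + 24·k - 2·y^2 - 6·y - 4); both groups contain (-35·k^2 + 17·k·y + 24·k - 2·y^2 - 6·y - 4), so (6·k - 7·y) is a factor with cofactor -35·k^2 + 17·k·y + 24·k - 2·y^2 - 6·y - 4.
The cofactor groups again: -35·k^2 + 17·k·y + 24·k - 2·y^2 - 6·y - 4 = -7·k·(5·k - y - 2) + (2·y + 2)·(5·k - y - 2); both groups contain (5·k - y - 2), giving -(7·k - 2·y - 2)·(5·k - y - 2).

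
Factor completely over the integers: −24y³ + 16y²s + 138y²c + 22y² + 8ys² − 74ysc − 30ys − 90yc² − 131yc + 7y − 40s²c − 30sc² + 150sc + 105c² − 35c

−(4y − 4s − 3c + 1)(y − 5c)(6y + 2s − 7)

Group: 6y(−4y² + 4ys + 23yc − y − 20sc − 15c² + 5c) + (2s − 7)(−4y² + 4ys + 23yc − y − 20sc − 15c² + 5c); both groups contain (−4y² + 4ys + 23yc − y − 20sc − 15c² + 5c), so (6y + 2s − 7) is a factor with cofactor −4y² + 4ys + 23yc − y − 20sc − 15c² + 5c.
The cofactor groups again: −4y² + 4ys + 23yc − y − 20sc − 15c² + 5c = −y(4y − 4s − 3c + 1) + 5c(4y − 4s − 3c + 1); both groups contain (4y − 4s − 3c + 1), giving −(y − 5c)(4y − 4s − 3c + 1).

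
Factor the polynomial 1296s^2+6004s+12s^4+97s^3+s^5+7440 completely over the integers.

Trying the rational-root candidates, s = -2 is a root, giving the factor (s+2) and quotient s^4+10s^3+77s^2+1142s+3720.
Then s = -4 is a root, so (s+4) divides it; the quotient is s^3+6s^2+53s+930.
Continuing, s = -10 is a root, so (s+10) is a factor; dividing leaves s^2-4s+93.
The quadratic s^2-4s+93 has discriminant -356 < 0 and is irreducible over ℤ.

(s+10)(s+2)(s+4)(s^2-4s+93)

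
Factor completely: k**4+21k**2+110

Substitute u = k**2 to get a quadratic in u, then factor.
k**2+10 is irreducible over ℤ (always positive, so no real roots).
k**2+11 is irreducible over ℤ (always positive, so no real roots).

(k**2+10)(k**2+11)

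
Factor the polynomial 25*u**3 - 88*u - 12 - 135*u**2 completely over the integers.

(5*u + 1)*(5*u + 2)*(u - 6)

Trying the rational-root candidates, u = -2/5 is a root, giving the factor (5*u + 2) and quotient 5*u**2 - 29*u - 6.
The remaining quadratic factors as (u - 6)(5*u + 1).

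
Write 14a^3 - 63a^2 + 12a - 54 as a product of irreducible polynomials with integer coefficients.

Group as (14a^3 + 12a) + (-63a^2 - 54) = 2a(7a^2 + 6) - 9(7a^2 + 6).
Both groups share the factor (7a^2 + 6).

(2a - 9)(7a^2 + 6)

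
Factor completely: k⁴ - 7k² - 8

Substitute u = k² to get a quadratic in u, then factor.
k² + 1 is irreducible over ℤ (sum of squares).
k² - 8 is irreducible over ℤ (8 is not a perfect square).

(k² + 1)(k² - 8)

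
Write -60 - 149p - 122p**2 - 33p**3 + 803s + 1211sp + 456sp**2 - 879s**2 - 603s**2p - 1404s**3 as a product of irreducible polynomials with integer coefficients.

-(9s - 3p - 4)(12s - p - 1)(13s + 11p + 15)

Group: 13s(-108s**2 + 45sp + 57s - 3p**2 - 7p - 4) + (11p + 15)(-108s**2 + 45sp + 57s - 3p**2 - 7p - 4); both groups contain (-108s**2 + 45sp + 57s - 3p**2 - 7p - 4), so (13s + 11p + 15) is a factor with cofactor -108s**2 + 45sp + 57s - 3p**2 - 7p - 4.
The cofactor groups again: -108s**2 + 45sp + 57s - 3p**2 - 7p - 4 = -9s(12s - p - 1) + (3p + 4)(12s - p - 1); both groups contain (12s - p - 1), giving -(9s - 3p - 4)(12s - p - 1).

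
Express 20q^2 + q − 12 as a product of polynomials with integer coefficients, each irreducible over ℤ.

(4q − 3)(5q + 4)

Need a pair with product 20·(−12) = −240 and sum 1: that's −15 and 16.
Split the middle term: 20q^2 − 15q + 16q − 12 = 5q(4q − 3) + 4(4q − 3).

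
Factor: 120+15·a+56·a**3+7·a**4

(a+8)·(7·a**3+15)

Group as (7·a**4+15·a) + (56·a**3+120) = a·(7·a**3+15) + 8·(7·a**3+15).
Both groups share the factor (7·a**3+15).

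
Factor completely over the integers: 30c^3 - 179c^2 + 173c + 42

Among the possible rational roots, c = -1/5 is a root, so (5c + 1) is a factor; dividing leaves 6c^2 - 37c + 42.
The remaining quadratic factors as (2c - 3)(3c - 14).

(2c - 3)(3c - 14)(5c + 1)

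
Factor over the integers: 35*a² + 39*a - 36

(5*a - 3)*(7*a + 12)

Need a pair with product 35·(-36) = -1260 and sum 39: that's -21 and 60.
Split the middle term: 35*a² - 21*a + 60*a - 36 = 7*a*(5*a - 3) + 12*(5*a - 3).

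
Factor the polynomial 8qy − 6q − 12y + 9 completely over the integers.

(2q − 3)(4y − 3)

Group as (8qy − 6q) + (−12y + 9) = 2q(4y − 3) − 3(4y − 3).
Both groups share the factor (4y − 3).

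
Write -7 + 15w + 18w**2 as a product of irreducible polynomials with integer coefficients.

Need a pair with product 18·(-7) = -126 and sum 15: that's 21 and -6.
Split the middle term: 18w**2 + 21w - 6w - 7 = 3w(6w + 7) - (6w + 7).

(3w - 1)(6w + 7)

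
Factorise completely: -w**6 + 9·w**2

Pull out the common factor w**2, leaving -w**4 + 9.
Recognize a difference of squares with the parts 3 and w**2.

-w**2·(w**2 + 3)·(w**2 - 3)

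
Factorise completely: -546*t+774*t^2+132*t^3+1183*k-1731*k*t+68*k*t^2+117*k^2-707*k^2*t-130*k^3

Group: 13*k*(-10*k^2-59*k*t+9*k-22*t^2-129*t+91) - 6*t*(-10*k^2-59*k*t+9*k-22*t^2-129*t+91); both groups contain (-10*k^2-59*k*t+9*k-22*t^2-129*t+91), so (13*k-6*t) is a factor with cofactor -10*k^2-59*k*t+9*k-22*t^2-129*t+91.
The cofactor groups again: -10*k^2-59*k*t+9*k-22*t^2-129*t+91 = -2*k*(5*k+2*t+13) + (-11*t+7)*(5*k+2*t+13); both groups contain (5*k+2*t+13), giving -(2*k+11*t-7)*(5*k+2*t+13).

-(13*k-6*t)*(2*k+11*t-7)*(5*k+2*t+13)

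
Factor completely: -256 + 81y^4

Write as (9y^2)² − (16)², then factor 9y^2 - 16 once more.

(3y + 4)(3y - 4)(9y^2 + 16)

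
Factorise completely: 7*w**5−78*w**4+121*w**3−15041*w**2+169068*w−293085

(7*w−15)*(w−13)*(w−9)*(w**2+13*w+167)

Trying the rational-root candidates, w = 9 is a root, so (w−9) divides it; the quotient is 7*w**4−15*w**3−14*w**2−15167*w+32565.
Continuing, w = 15/7 is a root, so (7*w−15) is a factor; dividing leaves w**3−2*w−2171.
Then w = 13 is a root, giving the factor (w−13) and quotient w**2+13*w+167.
The quadratic w**2+13*w+167 has discriminant −499 < 0 and is irreducible over ℤ.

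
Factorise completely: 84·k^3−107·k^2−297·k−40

Testing divisors of the constant over divisors of the leading coefficient, k = −1/7 is a root, so (7·k+1) divides it; the quotient is 12·k^2−17·k−40.
The remaining quadratic factors as (3·k−8)(4·k+5).

(3·k−8)·(4·k+5)·(7·k+1)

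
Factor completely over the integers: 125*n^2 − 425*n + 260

5*(5*n − 13)*(5*n − 4)

Pull out the common factor 5, then factor the remaining trinomial.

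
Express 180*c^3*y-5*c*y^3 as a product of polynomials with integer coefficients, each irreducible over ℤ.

Pull out the common factor 5*c*y; 36*c^2-y^2 is a difference of squares.

5*c*y*(6*c+y)*(6*c-y)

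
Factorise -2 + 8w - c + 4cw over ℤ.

(4w - 1)(c + 2)

Group as (4cw - c) + (8w - 2) = c(4w - 1) + 2(4w - 1).
Both groups share the factor (4w - 1).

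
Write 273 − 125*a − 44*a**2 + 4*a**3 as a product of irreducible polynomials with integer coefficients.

(2*a + 7)*(2*a − 3)*(a − 13)

Testing divisors of the constant over divisors of the leading coefficient, a = 3/2 is a root, so (2*a − 3) divides it; the quotient is 2*a**2 − 19*a − 91.
The remaining quadratic factors as (2*a + 7)(a − 13).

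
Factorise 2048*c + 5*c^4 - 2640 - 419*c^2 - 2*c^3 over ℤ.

By the rational root theorem, c = -11 is a root, so (c + 11) is a factor; dividing leaves 5*c^3 - 57*c^2 + 208*c - 240.
Next, c = 5 is a root, so (c - 5) divides it; the quotient is 5*c^2 - 32*c + 48.
The remaining quadratic factors as (5*c - 12)(c - 4).

(5*c - 12)*(c + 11)*(c - 4)*(c - 5)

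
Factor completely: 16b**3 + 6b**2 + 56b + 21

(8b + 3)(2b**2 + 7)

Group as (16b**3 + 56b) + (6b**2 + 21) = 8b(2b**2 + 7) + 3(2b**2 + 7).
Both groups share the factor (2b**2 + 7).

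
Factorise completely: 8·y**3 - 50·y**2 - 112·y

Pull out the common factor 2·y, then factor the remaining trinomial.

2·y·(4·y + 7)·(y - 8)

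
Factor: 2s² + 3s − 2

(2s − 1)(s + 2)

Need a pair with product 2·(−2) = −4 and sum 3: that's 4 and −1.
Split the middle term: 2s² + 4s − s − 2 = 2s(s + 2) − (s + 2).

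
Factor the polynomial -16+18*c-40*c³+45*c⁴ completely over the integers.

Group as (45*c⁴+18*c) + (-40*c³-16) = 9*c*(5*c³+2) - 8*(5*c³+2).
Both groups share the factor (5*c³+2).

(9*c-8)*(5*c³+2)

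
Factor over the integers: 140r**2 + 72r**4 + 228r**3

Pull out the common factor 4r**2, then factor the remaining trinomial.

4r**2(3r + 7)(6r + 5)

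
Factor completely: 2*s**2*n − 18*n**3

Pull out the common factor 2*n; s**2 − 9*n**2 is a difference of squares.

2*n*(s − 3*n)*(s + 3*n)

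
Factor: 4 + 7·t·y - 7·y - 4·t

(7·y - 4)·(t - 1)

Group as (7·t·y - 4·t) + (-7·y + 4) = t·(7·y - 4) - (7·y - 4).
Both groups share the factor (7·y - 4).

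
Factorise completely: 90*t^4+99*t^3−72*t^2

9*t^2*(2*t−1)*(5*t+8)

Pull out the common factor 9*t^2, then factor the remaining trinomial.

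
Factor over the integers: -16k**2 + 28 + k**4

Substitute u = k**2 to get a quadratic in u, then factor.
k**2 - 2 is irreducible over ℤ (2 is not a perfect square).
k**2 - 14 is irreducible over ℤ (14 is not a perfect square).

(k**2 - 14)(k**2 - 2)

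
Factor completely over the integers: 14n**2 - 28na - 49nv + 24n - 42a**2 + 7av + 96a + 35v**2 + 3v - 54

Group: 2n(7n + 7a - 7v - 9) + (-6a - 5v + 6)(7n + 7a - 7v - 9); both groups contain (7n + 7a - 7v - 9).

(2n - 6a - 5v + 6)(7n + 7a - 7v - 9)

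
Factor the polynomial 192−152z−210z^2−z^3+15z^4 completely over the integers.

Among the possible rational roots, z = 4 is a root, giving the factor (z−4) and quotient 15z^3+59z^2+26z−48.
Next, z = 2/3 is a root, giving the factor (3z−2) and quotient 5z^2+23z+24.
The remaining quadratic factors as (z+3)(5z+8).

(3z−2)(5z+8)(z+3)(z−4)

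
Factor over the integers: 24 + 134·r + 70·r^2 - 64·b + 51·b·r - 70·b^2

-(10·b + 7·r + 12)·(7·b - 10·r - 2)

Group: -7·b·(10·b + 7·r + 12) + (10·r + 2)·(10·b + 7·r + 12); both groups contain (10·b + 7·r + 12).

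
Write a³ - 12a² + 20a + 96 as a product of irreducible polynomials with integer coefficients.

(a + 2)(a - 6)(a - 8)

Trying the rational-root candidates, a = 8 is a root, giving the factor (a - 8) and quotient a² - 4a - 12.
The remaining quadratic factors as (a - 6)(a + 2).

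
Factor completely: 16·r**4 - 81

(2·r + 3)·(2·r - 3)·(4·r**2 + 9)

(2·r)⁴ − (3)⁴ = ((2·r)² − (3)²)((2·r)² + (3)²); the first factor splits again, the second (4·r**2 + 9) is irreducible.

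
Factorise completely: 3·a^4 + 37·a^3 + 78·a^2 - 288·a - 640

Among the possible rational roots, a = -5 is a root, so (a + 5) is a factor; dividing leaves 3·a^3 + 22·a^2 - 32·a - 128.
Continuing, a = 8/3 is a root, giving the factor (3·a - 8) and quotient a^2 + 10·a + 16.
The remaining quadratic factors as (a + 2)(a + 8).

(3·a - 8)·(a + 2)·(a + 5)·(a + 8)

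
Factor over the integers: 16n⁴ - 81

(2n + 3)(2n - 3)(4n² + 9)

Difference of squares twice: with A = 2n and B = 3, A⁴ − B⁴ = (A² − B²)(A² + B²), and A² − B² factors again.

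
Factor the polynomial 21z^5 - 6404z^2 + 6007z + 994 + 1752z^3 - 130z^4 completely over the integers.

Testing divisors of the constant over divisors of the leading coefficient, z = -1/7 is a root, so (7z + 1) divides it; the quotient is 3z^4 - 19z^3 + 253z^2 - 951z + 994.
Next, z = 7/3 is a root, giving the factor (3z - 7) and quotient z^3 - 4z^2 + 75z - 142.
Continuing, z = 2 is a root, so (z - 2) divides it; the quotient is z^2 - 2z + 71.
The quadratic z^2 - 2z + 71 has discriminant -280 < 0 and is irreducible over ℤ.

(3z - 7)(7z + 1)(z - 2)(z^2 - 2z + 71)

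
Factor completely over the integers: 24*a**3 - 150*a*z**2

6*a*(2*a + 5*z)*(2*a - 5*z)

Factor out 6*a, leaving 4*a**2 - 25*z**2, which is a difference of two squares.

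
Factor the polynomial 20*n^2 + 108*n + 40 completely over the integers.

Pull out the common factor 4, then factor the remaining trinomial.

4*(5*n + 2)*(n + 5)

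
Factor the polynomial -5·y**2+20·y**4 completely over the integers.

5·y**2·(2·y+1)·(2·y-1)

Factor out 5·y**2, leaving 4·y**2-1, which is a difference of two squares.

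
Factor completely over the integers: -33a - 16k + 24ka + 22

(3a - 2)(8k - 11)

Group as (24ka - 16k) + (-33a + 22) = 8k(3a - 2) - 11(3a - 2).
Both groups share the factor (3a - 2).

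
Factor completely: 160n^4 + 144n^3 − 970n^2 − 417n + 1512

(2n − 3)(4n + 7)(4n + 9)(5n − 8)

Trying the rational-root candidates, n = −7/4 is a root, so (4n + 7) is a factor; dividing leaves 40n^3 − 34n^2 − 183n + 216.
Then n = −9/4 is a root, giving the factor (4n + 9) and quotient 10n^2 − 31n + 24.
The remaining quadratic factors as (2n − 3)(5n − 8).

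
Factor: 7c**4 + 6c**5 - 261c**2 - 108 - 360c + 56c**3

Trying the rational-root candidates, c = -1/2 is a root, so (2c + 1) divides it; the quotient is 3c**4 + 2c**3 + 27c**2 - 144c - 108.
Continuing, c = 3 is a root, giving the factor (c - 3) and quotient 3c**3 + 11c**2 + 60c + 36.
Next, c = -2/3 is a root, so (3c + 2) divides it; the quotient is c**2 + 3c + 18.
The quadratic c**2 + 3c + 18 has discriminant -63 < 0 and is irreducible over ℤ.

(2c + 1)(3c + 2)(c - 3)(c**2 + 3c + 18)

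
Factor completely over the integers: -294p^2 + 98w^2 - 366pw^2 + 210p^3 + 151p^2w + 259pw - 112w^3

Group: 5p(42p^2 - 37pw - 14w^2) + (8w - 7)(42p^2 - 37pw - 14w^2); both groups contain (42p^2 - 37pw - 14w^2), so (5p + 8w - 7) is a factor with cofactor 42p^2 - 37pw - 14w^2.
The cofactor groups again: 42p^2 - 37pw - 14w^2 = 7p(6p - 7w) + 2w(6p - 7w); both groups contain (6p - 7w), giving (7p + 2w)(6p - 7w).

(5p + 8w - 7)(6p - 7w)(7p + 2w)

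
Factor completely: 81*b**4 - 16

(3*b + 2)*(3*b - 2)*(9*b**2 + 4)

Write as (9*b**2)² − (4)², then factor 9*b**2 - 4 once more.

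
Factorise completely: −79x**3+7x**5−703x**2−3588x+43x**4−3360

Trying the rational-root candidates, x = 5 is a root, so (x−5) divides it; the quotient is 7x**4+78x**3+311x**2+852x+672.
Then x = −7 is a root, giving the factor (x+7) and quotient 7x**3+29x**2+108x+96.
Continuing, x = −8/7 is a root, so (7x+8) divides it; the quotient is x**2+3x+12.
The quadratic x**2+3x+12 has discriminant −39 < 0 and is irreducible over ℤ.

(7x+8)(x+7)(x−5)(x**2+3x+12)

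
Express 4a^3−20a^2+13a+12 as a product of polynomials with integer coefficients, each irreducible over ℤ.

Among the possible rational roots, a = 4 is a root, so (a−4) divides it; the quotient is 4a^2−4a−3.
The remaining quadratic factors as (2a+1)(2a−3).

(2a+1)(2a−3)(a−4)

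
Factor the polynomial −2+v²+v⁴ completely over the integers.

Substitute u = v² to get a quadratic in u, then factor.
v²+2 is irreducible over ℤ (always positive, so no real roots).
v²−1 is a difference of squares.

(v+1)(v−1)(v²+2)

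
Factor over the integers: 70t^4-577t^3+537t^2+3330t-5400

Among the possible rational roots, t = 15/7 is a root, so (7t-15) divides it; the quotient is 10t^3-61t^2-54t+360.
Next, t = -12/5 is a root, so (5t+12) is a factor; dividing leaves 2t^2-17t+30.
The remaining quadratic factors as (2t-5)(t-6).

(2t-5)(5t+12)(7t-15)(t-6)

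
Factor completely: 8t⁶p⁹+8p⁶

8p⁶(t²p+1)(t⁴p²−t²p+1)

Every term has a factor of 8p⁶; factoring it out leaves t⁶p³+1.
Recognize a sum of cubes with the parts 1 and t²p.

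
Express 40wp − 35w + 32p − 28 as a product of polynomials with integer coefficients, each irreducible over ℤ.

Group as (40wp − 35w) + (32p − 28) = 5w(8p − 7) + 4(8p − 7).
Both groups share the factor (8p − 7).

(5w + 4)(8p − 7)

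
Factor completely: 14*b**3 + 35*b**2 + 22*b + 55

Group as (14*b**3 + 22*b) + (35*b**2 + 55) = 2*b*(7*b**2 + 11) + 5*(7*b**2 + 11).
Both groups share the factor (7*b**2 + 11).

(2*b + 5)*(7*b**2 + 11)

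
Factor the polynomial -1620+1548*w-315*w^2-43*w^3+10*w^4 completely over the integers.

Testing divisors of the constant over divisors of the leading coefficient, w = 9/5 is a root, so (5*w-9) divides it; the quotient is 2*w^3-5*w^2-72*w+180.
Next, w = -6 is a root, so (w+6) divides it; the quotient is 2*w^2-17*w+30.
The remaining quadratic factors as (2*w-5)(w-6).

(2*w-5)*(5*w-9)*(w+6)*(w-6)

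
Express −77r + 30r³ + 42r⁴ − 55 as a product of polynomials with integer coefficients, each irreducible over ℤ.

(7r + 5)(6r³ − 11)

Group as (42r⁴ − 77r) + (30r³ − 55) = 7r(6r³ − 11) + 5(6r³ − 11).
Both groups share the factor (6r³ − 11).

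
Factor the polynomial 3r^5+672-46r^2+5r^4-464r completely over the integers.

By the rational root theorem, r = 4/3 is a root, so (3r-4) divides it; the quotient is r^4+3r^3+4r^2-10r-168.
Then r = 3 is a root, so (r-3) is a factor; dividing leaves r^3+6r^2+22r+56.
Then r = -4 is a root, so (r+4) divides it; the quotient is r^2+2r+14.
The quadratic r^2+2r+14 has discriminant -52 < 0 and is irreducible over ℤ.

(3r-4)(r+4)(r-3)(r^2+2r+14)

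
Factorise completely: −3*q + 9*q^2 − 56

Need a pair with product 9·(−56) = −504 and sum −3: that's 21 and −24.
Split the middle term: 9*q^2 + 21*q − 24*q − 56 = 3*q*(3*q + 7) − 8*(3*q + 7).

(3*q + 7)*(3*q − 8)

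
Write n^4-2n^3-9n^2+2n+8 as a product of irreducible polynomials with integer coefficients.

(n+1)(n+2)(n-1)(n-4)

Trying the rational-root candidates, n = 1 is a root, so (n-1) divides it; the quotient is n^3-n^2-10n-8.
Continuing, n = -2 is a root, so (n+2) divides it; the quotient is n^2-3n-4.
The remaining quadratic factors as (n+1)(n-4).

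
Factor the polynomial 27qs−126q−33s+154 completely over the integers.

Group as (27qs−126q) + (−33s+154) = 9q(3s−14) − 11(3s−14).
Both groups share the factor (3s−14).

(3s−14)(9q−11)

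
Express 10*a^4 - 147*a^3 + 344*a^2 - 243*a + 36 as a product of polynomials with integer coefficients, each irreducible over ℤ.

Trying the rational-root candidates, a = 3/2 is a root, so (2*a - 3) is a factor; dividing leaves 5*a^3 - 66*a^2 + 73*a - 12.
Continuing, a = 1 is a root, giving the factor (a - 1) and quotient 5*a^2 - 61*a + 12.
The remaining quadratic factors as (a - 12)(5*a - 1).

(2*a - 3)*(5*a - 1)*(a - 1)*(a - 12)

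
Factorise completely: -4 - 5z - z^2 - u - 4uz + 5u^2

Group: 5u(u - z - 1) + (z + 4)(u - z - 1); both groups contain (u - z - 1).

(5u + z + 4)(u - z - 1)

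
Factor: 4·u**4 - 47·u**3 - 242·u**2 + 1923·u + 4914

By the rational root theorem, u = -6 is a root, so (u + 6) is a factor; dividing leaves 4·u**3 - 71·u**2 + 184·u + 819.
Continuing, u = 13 is a root, giving the factor (u - 13) and quotient 4·u**2 - 19·u - 63.
The remaining quadratic factors as (4·u + 9)(u - 7).

(4·u + 9)·(u + 6)·(u - 13)·(u - 7)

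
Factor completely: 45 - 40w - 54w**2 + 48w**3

Group as (48w**3 - 40w) + (-54w**2 + 45) = 8w(6w**2 - 5) - 9(6w**2 - 5).
Both groups share the factor (6w**2 - 5).

(8w - 9)(6w**2 - 5)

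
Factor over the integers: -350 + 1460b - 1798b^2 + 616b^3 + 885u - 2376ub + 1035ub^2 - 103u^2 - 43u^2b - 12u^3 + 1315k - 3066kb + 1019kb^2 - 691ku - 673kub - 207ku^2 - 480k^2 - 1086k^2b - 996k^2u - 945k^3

-(9k + u - 8b + 14)(7k + u + 11b - 5)(15k + 12u + 7b - 5)

Group: 7k(-135k^2 - 123ku + 57kb - 165k - 12u^2 + 89ub - 163u + 56b^2 - 138b + 70) + (u + 11b - 5)(-135k^2 - 123ku + 57kb - 165k - 12u^2 + 89ub - 163u + 56b^2 - 138b + 70); both groups contain (-135k^2 - 123ku + 57kb - 165k - 12u^2 + 89ub - 163u + 56b^2 - 138b + 70), so (7k + u + 11b - 5) is a factor with cofactor -135k^2 - 123ku + 57kb - 165k - 12u^2 + 89ub - 163u + 56b^2 - 138b + 70.
The cofactor groups again: -135k^2 - 123ku + 57kb - 165k - 12u^2 + 89ub - 163u + 56b^2 - 138b + 70 = -15k(9k + u - 8b + 14) + (-12u - 7b + 5)(9k + u - 8b + 14); both groups contain (9k + u - 8b + 14), giving -(15k + 12u + 7b - 5)(9k + u - 8b + 14).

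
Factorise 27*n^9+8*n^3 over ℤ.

n^3*(3*n^2+2)*(9*n^4−6*n^2+4)

Factor out n^3 first: what remains is 27*n^6+8.
Recognize a sum of cubes with the parts 3*n^2 and 2.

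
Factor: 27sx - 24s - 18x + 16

Group as (27sx - 24s) + (-18x + 16) = 3s(9x - 8) - 2(9x - 8).
Both groups share the factor (9x - 8).

(3s - 2)(9x - 8)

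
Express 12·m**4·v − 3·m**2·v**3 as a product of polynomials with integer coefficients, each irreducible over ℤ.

Factor out 3·m**2·v, leaving 4·m**2 − v**2, which is a difference of two squares.

3·m**2·v·(2·m + v)·(2·m − v)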